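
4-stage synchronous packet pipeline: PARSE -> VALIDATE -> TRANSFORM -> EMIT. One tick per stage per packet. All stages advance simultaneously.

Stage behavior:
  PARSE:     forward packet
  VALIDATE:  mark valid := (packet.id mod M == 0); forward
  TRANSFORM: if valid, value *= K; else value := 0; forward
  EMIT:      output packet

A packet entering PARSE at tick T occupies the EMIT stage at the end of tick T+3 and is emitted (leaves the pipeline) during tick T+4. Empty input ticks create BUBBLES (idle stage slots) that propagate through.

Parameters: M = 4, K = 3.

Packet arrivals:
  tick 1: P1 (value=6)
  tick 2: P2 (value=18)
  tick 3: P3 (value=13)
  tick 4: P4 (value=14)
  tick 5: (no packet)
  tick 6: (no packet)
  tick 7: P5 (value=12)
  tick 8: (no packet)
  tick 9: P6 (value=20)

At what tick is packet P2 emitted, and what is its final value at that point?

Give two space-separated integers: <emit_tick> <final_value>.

Answer: 6 0

Derivation:
Tick 1: [PARSE:P1(v=6,ok=F), VALIDATE:-, TRANSFORM:-, EMIT:-] out:-; in:P1
Tick 2: [PARSE:P2(v=18,ok=F), VALIDATE:P1(v=6,ok=F), TRANSFORM:-, EMIT:-] out:-; in:P2
Tick 3: [PARSE:P3(v=13,ok=F), VALIDATE:P2(v=18,ok=F), TRANSFORM:P1(v=0,ok=F), EMIT:-] out:-; in:P3
Tick 4: [PARSE:P4(v=14,ok=F), VALIDATE:P3(v=13,ok=F), TRANSFORM:P2(v=0,ok=F), EMIT:P1(v=0,ok=F)] out:-; in:P4
Tick 5: [PARSE:-, VALIDATE:P4(v=14,ok=T), TRANSFORM:P3(v=0,ok=F), EMIT:P2(v=0,ok=F)] out:P1(v=0); in:-
Tick 6: [PARSE:-, VALIDATE:-, TRANSFORM:P4(v=42,ok=T), EMIT:P3(v=0,ok=F)] out:P2(v=0); in:-
Tick 7: [PARSE:P5(v=12,ok=F), VALIDATE:-, TRANSFORM:-, EMIT:P4(v=42,ok=T)] out:P3(v=0); in:P5
Tick 8: [PARSE:-, VALIDATE:P5(v=12,ok=F), TRANSFORM:-, EMIT:-] out:P4(v=42); in:-
Tick 9: [PARSE:P6(v=20,ok=F), VALIDATE:-, TRANSFORM:P5(v=0,ok=F), EMIT:-] out:-; in:P6
Tick 10: [PARSE:-, VALIDATE:P6(v=20,ok=F), TRANSFORM:-, EMIT:P5(v=0,ok=F)] out:-; in:-
Tick 11: [PARSE:-, VALIDATE:-, TRANSFORM:P6(v=0,ok=F), EMIT:-] out:P5(v=0); in:-
Tick 12: [PARSE:-, VALIDATE:-, TRANSFORM:-, EMIT:P6(v=0,ok=F)] out:-; in:-
Tick 13: [PARSE:-, VALIDATE:-, TRANSFORM:-, EMIT:-] out:P6(v=0); in:-
P2: arrives tick 2, valid=False (id=2, id%4=2), emit tick 6, final value 0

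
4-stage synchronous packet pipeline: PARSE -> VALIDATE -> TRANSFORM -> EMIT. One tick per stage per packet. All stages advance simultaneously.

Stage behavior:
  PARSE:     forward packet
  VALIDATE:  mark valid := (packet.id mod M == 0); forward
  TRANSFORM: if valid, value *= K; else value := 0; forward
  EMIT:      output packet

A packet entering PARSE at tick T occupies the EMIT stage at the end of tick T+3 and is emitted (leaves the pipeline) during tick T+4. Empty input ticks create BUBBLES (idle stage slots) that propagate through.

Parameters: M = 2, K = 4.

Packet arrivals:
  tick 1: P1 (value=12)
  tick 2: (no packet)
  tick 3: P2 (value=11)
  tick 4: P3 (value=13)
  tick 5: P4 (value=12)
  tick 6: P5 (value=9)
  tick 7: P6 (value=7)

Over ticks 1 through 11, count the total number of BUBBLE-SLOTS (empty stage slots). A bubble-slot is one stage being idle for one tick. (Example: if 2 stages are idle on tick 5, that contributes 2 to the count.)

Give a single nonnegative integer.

Answer: 20

Derivation:
Tick 1: [PARSE:P1(v=12,ok=F), VALIDATE:-, TRANSFORM:-, EMIT:-] out:-; bubbles=3
Tick 2: [PARSE:-, VALIDATE:P1(v=12,ok=F), TRANSFORM:-, EMIT:-] out:-; bubbles=3
Tick 3: [PARSE:P2(v=11,ok=F), VALIDATE:-, TRANSFORM:P1(v=0,ok=F), EMIT:-] out:-; bubbles=2
Tick 4: [PARSE:P3(v=13,ok=F), VALIDATE:P2(v=11,ok=T), TRANSFORM:-, EMIT:P1(v=0,ok=F)] out:-; bubbles=1
Tick 5: [PARSE:P4(v=12,ok=F), VALIDATE:P3(v=13,ok=F), TRANSFORM:P2(v=44,ok=T), EMIT:-] out:P1(v=0); bubbles=1
Tick 6: [PARSE:P5(v=9,ok=F), VALIDATE:P4(v=12,ok=T), TRANSFORM:P3(v=0,ok=F), EMIT:P2(v=44,ok=T)] out:-; bubbles=0
Tick 7: [PARSE:P6(v=7,ok=F), VALIDATE:P5(v=9,ok=F), TRANSFORM:P4(v=48,ok=T), EMIT:P3(v=0,ok=F)] out:P2(v=44); bubbles=0
Tick 8: [PARSE:-, VALIDATE:P6(v=7,ok=T), TRANSFORM:P5(v=0,ok=F), EMIT:P4(v=48,ok=T)] out:P3(v=0); bubbles=1
Tick 9: [PARSE:-, VALIDATE:-, TRANSFORM:P6(v=28,ok=T), EMIT:P5(v=0,ok=F)] out:P4(v=48); bubbles=2
Tick 10: [PARSE:-, VALIDATE:-, TRANSFORM:-, EMIT:P6(v=28,ok=T)] out:P5(v=0); bubbles=3
Tick 11: [PARSE:-, VALIDATE:-, TRANSFORM:-, EMIT:-] out:P6(v=28); bubbles=4
Total bubble-slots: 20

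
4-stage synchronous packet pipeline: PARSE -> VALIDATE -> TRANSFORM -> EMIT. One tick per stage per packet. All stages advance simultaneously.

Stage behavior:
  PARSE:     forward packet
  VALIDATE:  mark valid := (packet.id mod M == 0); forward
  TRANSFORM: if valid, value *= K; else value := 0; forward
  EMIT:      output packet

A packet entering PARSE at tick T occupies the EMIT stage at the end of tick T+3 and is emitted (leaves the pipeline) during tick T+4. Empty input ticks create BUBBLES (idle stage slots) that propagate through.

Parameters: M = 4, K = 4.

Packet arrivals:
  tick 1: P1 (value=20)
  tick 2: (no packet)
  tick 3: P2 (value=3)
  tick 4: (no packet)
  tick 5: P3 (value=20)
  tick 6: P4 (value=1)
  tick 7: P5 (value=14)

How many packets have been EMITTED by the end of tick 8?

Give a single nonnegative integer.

Tick 1: [PARSE:P1(v=20,ok=F), VALIDATE:-, TRANSFORM:-, EMIT:-] out:-; in:P1
Tick 2: [PARSE:-, VALIDATE:P1(v=20,ok=F), TRANSFORM:-, EMIT:-] out:-; in:-
Tick 3: [PARSE:P2(v=3,ok=F), VALIDATE:-, TRANSFORM:P1(v=0,ok=F), EMIT:-] out:-; in:P2
Tick 4: [PARSE:-, VALIDATE:P2(v=3,ok=F), TRANSFORM:-, EMIT:P1(v=0,ok=F)] out:-; in:-
Tick 5: [PARSE:P3(v=20,ok=F), VALIDATE:-, TRANSFORM:P2(v=0,ok=F), EMIT:-] out:P1(v=0); in:P3
Tick 6: [PARSE:P4(v=1,ok=F), VALIDATE:P3(v=20,ok=F), TRANSFORM:-, EMIT:P2(v=0,ok=F)] out:-; in:P4
Tick 7: [PARSE:P5(v=14,ok=F), VALIDATE:P4(v=1,ok=T), TRANSFORM:P3(v=0,ok=F), EMIT:-] out:P2(v=0); in:P5
Tick 8: [PARSE:-, VALIDATE:P5(v=14,ok=F), TRANSFORM:P4(v=4,ok=T), EMIT:P3(v=0,ok=F)] out:-; in:-
Emitted by tick 8: ['P1', 'P2']

Answer: 2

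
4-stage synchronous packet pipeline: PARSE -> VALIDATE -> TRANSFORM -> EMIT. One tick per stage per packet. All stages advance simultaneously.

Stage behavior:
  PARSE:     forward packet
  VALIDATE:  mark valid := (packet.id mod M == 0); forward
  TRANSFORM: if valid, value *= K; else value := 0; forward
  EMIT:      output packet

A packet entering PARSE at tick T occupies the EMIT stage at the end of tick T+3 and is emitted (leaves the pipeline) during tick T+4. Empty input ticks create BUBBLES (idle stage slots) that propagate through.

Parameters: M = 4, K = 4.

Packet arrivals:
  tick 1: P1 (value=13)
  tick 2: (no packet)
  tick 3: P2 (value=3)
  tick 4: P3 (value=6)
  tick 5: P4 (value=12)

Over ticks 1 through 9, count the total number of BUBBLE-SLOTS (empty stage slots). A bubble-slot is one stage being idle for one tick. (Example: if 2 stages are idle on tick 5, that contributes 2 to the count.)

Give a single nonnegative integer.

Tick 1: [PARSE:P1(v=13,ok=F), VALIDATE:-, TRANSFORM:-, EMIT:-] out:-; bubbles=3
Tick 2: [PARSE:-, VALIDATE:P1(v=13,ok=F), TRANSFORM:-, EMIT:-] out:-; bubbles=3
Tick 3: [PARSE:P2(v=3,ok=F), VALIDATE:-, TRANSFORM:P1(v=0,ok=F), EMIT:-] out:-; bubbles=2
Tick 4: [PARSE:P3(v=6,ok=F), VALIDATE:P2(v=3,ok=F), TRANSFORM:-, EMIT:P1(v=0,ok=F)] out:-; bubbles=1
Tick 5: [PARSE:P4(v=12,ok=F), VALIDATE:P3(v=6,ok=F), TRANSFORM:P2(v=0,ok=F), EMIT:-] out:P1(v=0); bubbles=1
Tick 6: [PARSE:-, VALIDATE:P4(v=12,ok=T), TRANSFORM:P3(v=0,ok=F), EMIT:P2(v=0,ok=F)] out:-; bubbles=1
Tick 7: [PARSE:-, VALIDATE:-, TRANSFORM:P4(v=48,ok=T), EMIT:P3(v=0,ok=F)] out:P2(v=0); bubbles=2
Tick 8: [PARSE:-, VALIDATE:-, TRANSFORM:-, EMIT:P4(v=48,ok=T)] out:P3(v=0); bubbles=3
Tick 9: [PARSE:-, VALIDATE:-, TRANSFORM:-, EMIT:-] out:P4(v=48); bubbles=4
Total bubble-slots: 20

Answer: 20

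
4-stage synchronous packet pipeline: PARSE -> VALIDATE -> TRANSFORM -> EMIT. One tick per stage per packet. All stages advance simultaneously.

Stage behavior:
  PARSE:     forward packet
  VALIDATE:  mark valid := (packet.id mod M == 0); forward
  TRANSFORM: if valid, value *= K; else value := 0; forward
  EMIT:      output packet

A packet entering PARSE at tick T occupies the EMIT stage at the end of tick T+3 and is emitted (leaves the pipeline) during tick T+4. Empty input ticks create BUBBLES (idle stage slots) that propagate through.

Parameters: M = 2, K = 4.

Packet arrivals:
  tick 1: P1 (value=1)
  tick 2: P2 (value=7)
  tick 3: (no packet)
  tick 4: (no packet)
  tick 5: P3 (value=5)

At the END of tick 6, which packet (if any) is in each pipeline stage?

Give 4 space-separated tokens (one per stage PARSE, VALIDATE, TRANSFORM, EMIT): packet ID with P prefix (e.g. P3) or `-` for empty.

Answer: - P3 - -

Derivation:
Tick 1: [PARSE:P1(v=1,ok=F), VALIDATE:-, TRANSFORM:-, EMIT:-] out:-; in:P1
Tick 2: [PARSE:P2(v=7,ok=F), VALIDATE:P1(v=1,ok=F), TRANSFORM:-, EMIT:-] out:-; in:P2
Tick 3: [PARSE:-, VALIDATE:P2(v=7,ok=T), TRANSFORM:P1(v=0,ok=F), EMIT:-] out:-; in:-
Tick 4: [PARSE:-, VALIDATE:-, TRANSFORM:P2(v=28,ok=T), EMIT:P1(v=0,ok=F)] out:-; in:-
Tick 5: [PARSE:P3(v=5,ok=F), VALIDATE:-, TRANSFORM:-, EMIT:P2(v=28,ok=T)] out:P1(v=0); in:P3
Tick 6: [PARSE:-, VALIDATE:P3(v=5,ok=F), TRANSFORM:-, EMIT:-] out:P2(v=28); in:-
At end of tick 6: ['-', 'P3', '-', '-']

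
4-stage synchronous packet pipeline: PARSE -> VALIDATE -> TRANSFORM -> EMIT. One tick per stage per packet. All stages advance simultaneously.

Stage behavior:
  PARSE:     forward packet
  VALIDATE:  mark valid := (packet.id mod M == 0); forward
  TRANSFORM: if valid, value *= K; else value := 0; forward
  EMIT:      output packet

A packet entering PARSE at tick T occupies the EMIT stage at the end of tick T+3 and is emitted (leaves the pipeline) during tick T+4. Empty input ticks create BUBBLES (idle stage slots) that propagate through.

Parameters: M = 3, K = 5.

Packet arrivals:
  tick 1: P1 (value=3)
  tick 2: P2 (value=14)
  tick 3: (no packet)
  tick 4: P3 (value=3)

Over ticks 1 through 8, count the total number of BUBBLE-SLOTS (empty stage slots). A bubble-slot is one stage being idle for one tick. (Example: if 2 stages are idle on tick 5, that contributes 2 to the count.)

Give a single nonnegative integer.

Answer: 20

Derivation:
Tick 1: [PARSE:P1(v=3,ok=F), VALIDATE:-, TRANSFORM:-, EMIT:-] out:-; bubbles=3
Tick 2: [PARSE:P2(v=14,ok=F), VALIDATE:P1(v=3,ok=F), TRANSFORM:-, EMIT:-] out:-; bubbles=2
Tick 3: [PARSE:-, VALIDATE:P2(v=14,ok=F), TRANSFORM:P1(v=0,ok=F), EMIT:-] out:-; bubbles=2
Tick 4: [PARSE:P3(v=3,ok=F), VALIDATE:-, TRANSFORM:P2(v=0,ok=F), EMIT:P1(v=0,ok=F)] out:-; bubbles=1
Tick 5: [PARSE:-, VALIDATE:P3(v=3,ok=T), TRANSFORM:-, EMIT:P2(v=0,ok=F)] out:P1(v=0); bubbles=2
Tick 6: [PARSE:-, VALIDATE:-, TRANSFORM:P3(v=15,ok=T), EMIT:-] out:P2(v=0); bubbles=3
Tick 7: [PARSE:-, VALIDATE:-, TRANSFORM:-, EMIT:P3(v=15,ok=T)] out:-; bubbles=3
Tick 8: [PARSE:-, VALIDATE:-, TRANSFORM:-, EMIT:-] out:P3(v=15); bubbles=4
Total bubble-slots: 20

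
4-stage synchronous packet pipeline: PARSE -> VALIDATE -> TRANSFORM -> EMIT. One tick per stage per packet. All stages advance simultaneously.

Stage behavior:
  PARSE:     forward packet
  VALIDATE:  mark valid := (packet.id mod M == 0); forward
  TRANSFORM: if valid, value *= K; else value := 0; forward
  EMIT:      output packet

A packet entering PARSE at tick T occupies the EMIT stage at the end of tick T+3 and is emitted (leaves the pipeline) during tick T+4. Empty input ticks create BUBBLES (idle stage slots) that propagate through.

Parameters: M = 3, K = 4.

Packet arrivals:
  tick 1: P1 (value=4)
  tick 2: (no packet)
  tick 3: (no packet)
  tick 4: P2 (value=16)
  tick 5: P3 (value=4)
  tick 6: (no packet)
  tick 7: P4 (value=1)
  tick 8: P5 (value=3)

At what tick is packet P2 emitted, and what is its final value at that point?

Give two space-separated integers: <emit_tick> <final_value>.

Tick 1: [PARSE:P1(v=4,ok=F), VALIDATE:-, TRANSFORM:-, EMIT:-] out:-; in:P1
Tick 2: [PARSE:-, VALIDATE:P1(v=4,ok=F), TRANSFORM:-, EMIT:-] out:-; in:-
Tick 3: [PARSE:-, VALIDATE:-, TRANSFORM:P1(v=0,ok=F), EMIT:-] out:-; in:-
Tick 4: [PARSE:P2(v=16,ok=F), VALIDATE:-, TRANSFORM:-, EMIT:P1(v=0,ok=F)] out:-; in:P2
Tick 5: [PARSE:P3(v=4,ok=F), VALIDATE:P2(v=16,ok=F), TRANSFORM:-, EMIT:-] out:P1(v=0); in:P3
Tick 6: [PARSE:-, VALIDATE:P3(v=4,ok=T), TRANSFORM:P2(v=0,ok=F), EMIT:-] out:-; in:-
Tick 7: [PARSE:P4(v=1,ok=F), VALIDATE:-, TRANSFORM:P3(v=16,ok=T), EMIT:P2(v=0,ok=F)] out:-; in:P4
Tick 8: [PARSE:P5(v=3,ok=F), VALIDATE:P4(v=1,ok=F), TRANSFORM:-, EMIT:P3(v=16,ok=T)] out:P2(v=0); in:P5
Tick 9: [PARSE:-, VALIDATE:P5(v=3,ok=F), TRANSFORM:P4(v=0,ok=F), EMIT:-] out:P3(v=16); in:-
Tick 10: [PARSE:-, VALIDATE:-, TRANSFORM:P5(v=0,ok=F), EMIT:P4(v=0,ok=F)] out:-; in:-
Tick 11: [PARSE:-, VALIDATE:-, TRANSFORM:-, EMIT:P5(v=0,ok=F)] out:P4(v=0); in:-
Tick 12: [PARSE:-, VALIDATE:-, TRANSFORM:-, EMIT:-] out:P5(v=0); in:-
P2: arrives tick 4, valid=False (id=2, id%3=2), emit tick 8, final value 0

Answer: 8 0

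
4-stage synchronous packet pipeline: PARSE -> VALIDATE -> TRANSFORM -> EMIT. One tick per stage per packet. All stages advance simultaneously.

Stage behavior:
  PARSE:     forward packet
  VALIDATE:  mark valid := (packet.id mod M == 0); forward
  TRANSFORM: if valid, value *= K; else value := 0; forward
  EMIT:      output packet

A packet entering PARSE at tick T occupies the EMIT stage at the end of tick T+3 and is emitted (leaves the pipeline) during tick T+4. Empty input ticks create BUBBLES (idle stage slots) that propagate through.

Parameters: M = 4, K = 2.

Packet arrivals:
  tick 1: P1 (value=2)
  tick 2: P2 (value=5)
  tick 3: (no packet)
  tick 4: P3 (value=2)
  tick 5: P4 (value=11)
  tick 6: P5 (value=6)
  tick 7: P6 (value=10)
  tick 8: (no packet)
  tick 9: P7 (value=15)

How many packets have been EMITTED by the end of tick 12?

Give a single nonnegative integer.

Tick 1: [PARSE:P1(v=2,ok=F), VALIDATE:-, TRANSFORM:-, EMIT:-] out:-; in:P1
Tick 2: [PARSE:P2(v=5,ok=F), VALIDATE:P1(v=2,ok=F), TRANSFORM:-, EMIT:-] out:-; in:P2
Tick 3: [PARSE:-, VALIDATE:P2(v=5,ok=F), TRANSFORM:P1(v=0,ok=F), EMIT:-] out:-; in:-
Tick 4: [PARSE:P3(v=2,ok=F), VALIDATE:-, TRANSFORM:P2(v=0,ok=F), EMIT:P1(v=0,ok=F)] out:-; in:P3
Tick 5: [PARSE:P4(v=11,ok=F), VALIDATE:P3(v=2,ok=F), TRANSFORM:-, EMIT:P2(v=0,ok=F)] out:P1(v=0); in:P4
Tick 6: [PARSE:P5(v=6,ok=F), VALIDATE:P4(v=11,ok=T), TRANSFORM:P3(v=0,ok=F), EMIT:-] out:P2(v=0); in:P5
Tick 7: [PARSE:P6(v=10,ok=F), VALIDATE:P5(v=6,ok=F), TRANSFORM:P4(v=22,ok=T), EMIT:P3(v=0,ok=F)] out:-; in:P6
Tick 8: [PARSE:-, VALIDATE:P6(v=10,ok=F), TRANSFORM:P5(v=0,ok=F), EMIT:P4(v=22,ok=T)] out:P3(v=0); in:-
Tick 9: [PARSE:P7(v=15,ok=F), VALIDATE:-, TRANSFORM:P6(v=0,ok=F), EMIT:P5(v=0,ok=F)] out:P4(v=22); in:P7
Tick 10: [PARSE:-, VALIDATE:P7(v=15,ok=F), TRANSFORM:-, EMIT:P6(v=0,ok=F)] out:P5(v=0); in:-
Tick 11: [PARSE:-, VALIDATE:-, TRANSFORM:P7(v=0,ok=F), EMIT:-] out:P6(v=0); in:-
Tick 12: [PARSE:-, VALIDATE:-, TRANSFORM:-, EMIT:P7(v=0,ok=F)] out:-; in:-
Emitted by tick 12: ['P1', 'P2', 'P3', 'P4', 'P5', 'P6']

Answer: 6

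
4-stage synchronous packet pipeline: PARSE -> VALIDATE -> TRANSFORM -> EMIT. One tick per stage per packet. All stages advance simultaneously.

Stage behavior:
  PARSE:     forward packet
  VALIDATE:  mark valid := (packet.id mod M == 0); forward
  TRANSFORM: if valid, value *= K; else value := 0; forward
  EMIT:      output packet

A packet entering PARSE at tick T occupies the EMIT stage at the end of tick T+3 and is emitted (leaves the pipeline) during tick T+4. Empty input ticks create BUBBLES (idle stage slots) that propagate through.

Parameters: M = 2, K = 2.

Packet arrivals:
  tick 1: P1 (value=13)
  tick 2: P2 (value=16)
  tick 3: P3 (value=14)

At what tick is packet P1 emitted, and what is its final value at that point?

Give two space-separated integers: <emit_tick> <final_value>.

Answer: 5 0

Derivation:
Tick 1: [PARSE:P1(v=13,ok=F), VALIDATE:-, TRANSFORM:-, EMIT:-] out:-; in:P1
Tick 2: [PARSE:P2(v=16,ok=F), VALIDATE:P1(v=13,ok=F), TRANSFORM:-, EMIT:-] out:-; in:P2
Tick 3: [PARSE:P3(v=14,ok=F), VALIDATE:P2(v=16,ok=T), TRANSFORM:P1(v=0,ok=F), EMIT:-] out:-; in:P3
Tick 4: [PARSE:-, VALIDATE:P3(v=14,ok=F), TRANSFORM:P2(v=32,ok=T), EMIT:P1(v=0,ok=F)] out:-; in:-
Tick 5: [PARSE:-, VALIDATE:-, TRANSFORM:P3(v=0,ok=F), EMIT:P2(v=32,ok=T)] out:P1(v=0); in:-
Tick 6: [PARSE:-, VALIDATE:-, TRANSFORM:-, EMIT:P3(v=0,ok=F)] out:P2(v=32); in:-
Tick 7: [PARSE:-, VALIDATE:-, TRANSFORM:-, EMIT:-] out:P3(v=0); in:-
P1: arrives tick 1, valid=False (id=1, id%2=1), emit tick 5, final value 0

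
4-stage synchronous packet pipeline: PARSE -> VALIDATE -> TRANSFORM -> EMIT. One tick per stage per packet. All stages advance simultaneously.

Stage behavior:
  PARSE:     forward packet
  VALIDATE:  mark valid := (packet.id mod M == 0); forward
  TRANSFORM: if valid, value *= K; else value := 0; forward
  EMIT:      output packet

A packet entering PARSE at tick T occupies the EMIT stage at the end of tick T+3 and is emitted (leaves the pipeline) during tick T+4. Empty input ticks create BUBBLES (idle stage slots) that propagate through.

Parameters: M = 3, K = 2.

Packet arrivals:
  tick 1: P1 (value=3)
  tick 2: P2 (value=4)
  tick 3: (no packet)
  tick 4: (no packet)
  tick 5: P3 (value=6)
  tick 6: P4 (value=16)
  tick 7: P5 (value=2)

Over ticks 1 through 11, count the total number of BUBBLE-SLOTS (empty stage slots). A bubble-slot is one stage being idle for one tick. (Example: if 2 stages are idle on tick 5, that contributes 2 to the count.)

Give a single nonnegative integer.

Tick 1: [PARSE:P1(v=3,ok=F), VALIDATE:-, TRANSFORM:-, EMIT:-] out:-; bubbles=3
Tick 2: [PARSE:P2(v=4,ok=F), VALIDATE:P1(v=3,ok=F), TRANSFORM:-, EMIT:-] out:-; bubbles=2
Tick 3: [PARSE:-, VALIDATE:P2(v=4,ok=F), TRANSFORM:P1(v=0,ok=F), EMIT:-] out:-; bubbles=2
Tick 4: [PARSE:-, VALIDATE:-, TRANSFORM:P2(v=0,ok=F), EMIT:P1(v=0,ok=F)] out:-; bubbles=2
Tick 5: [PARSE:P3(v=6,ok=F), VALIDATE:-, TRANSFORM:-, EMIT:P2(v=0,ok=F)] out:P1(v=0); bubbles=2
Tick 6: [PARSE:P4(v=16,ok=F), VALIDATE:P3(v=6,ok=T), TRANSFORM:-, EMIT:-] out:P2(v=0); bubbles=2
Tick 7: [PARSE:P5(v=2,ok=F), VALIDATE:P4(v=16,ok=F), TRANSFORM:P3(v=12,ok=T), EMIT:-] out:-; bubbles=1
Tick 8: [PARSE:-, VALIDATE:P5(v=2,ok=F), TRANSFORM:P4(v=0,ok=F), EMIT:P3(v=12,ok=T)] out:-; bubbles=1
Tick 9: [PARSE:-, VALIDATE:-, TRANSFORM:P5(v=0,ok=F), EMIT:P4(v=0,ok=F)] out:P3(v=12); bubbles=2
Tick 10: [PARSE:-, VALIDATE:-, TRANSFORM:-, EMIT:P5(v=0,ok=F)] out:P4(v=0); bubbles=3
Tick 11: [PARSE:-, VALIDATE:-, TRANSFORM:-, EMIT:-] out:P5(v=0); bubbles=4
Total bubble-slots: 24

Answer: 24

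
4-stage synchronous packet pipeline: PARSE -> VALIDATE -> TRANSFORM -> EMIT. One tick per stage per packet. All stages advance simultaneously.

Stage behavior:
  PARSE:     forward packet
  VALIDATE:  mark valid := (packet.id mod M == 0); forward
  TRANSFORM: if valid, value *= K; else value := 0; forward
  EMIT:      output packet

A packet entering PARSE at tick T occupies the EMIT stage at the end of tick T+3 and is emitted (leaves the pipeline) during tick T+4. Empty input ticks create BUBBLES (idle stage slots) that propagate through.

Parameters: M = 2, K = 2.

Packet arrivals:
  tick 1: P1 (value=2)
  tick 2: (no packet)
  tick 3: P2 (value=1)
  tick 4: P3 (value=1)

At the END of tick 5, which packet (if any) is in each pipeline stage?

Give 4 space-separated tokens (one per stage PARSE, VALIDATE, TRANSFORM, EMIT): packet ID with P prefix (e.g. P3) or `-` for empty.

Answer: - P3 P2 -

Derivation:
Tick 1: [PARSE:P1(v=2,ok=F), VALIDATE:-, TRANSFORM:-, EMIT:-] out:-; in:P1
Tick 2: [PARSE:-, VALIDATE:P1(v=2,ok=F), TRANSFORM:-, EMIT:-] out:-; in:-
Tick 3: [PARSE:P2(v=1,ok=F), VALIDATE:-, TRANSFORM:P1(v=0,ok=F), EMIT:-] out:-; in:P2
Tick 4: [PARSE:P3(v=1,ok=F), VALIDATE:P2(v=1,ok=T), TRANSFORM:-, EMIT:P1(v=0,ok=F)] out:-; in:P3
Tick 5: [PARSE:-, VALIDATE:P3(v=1,ok=F), TRANSFORM:P2(v=2,ok=T), EMIT:-] out:P1(v=0); in:-
At end of tick 5: ['-', 'P3', 'P2', '-']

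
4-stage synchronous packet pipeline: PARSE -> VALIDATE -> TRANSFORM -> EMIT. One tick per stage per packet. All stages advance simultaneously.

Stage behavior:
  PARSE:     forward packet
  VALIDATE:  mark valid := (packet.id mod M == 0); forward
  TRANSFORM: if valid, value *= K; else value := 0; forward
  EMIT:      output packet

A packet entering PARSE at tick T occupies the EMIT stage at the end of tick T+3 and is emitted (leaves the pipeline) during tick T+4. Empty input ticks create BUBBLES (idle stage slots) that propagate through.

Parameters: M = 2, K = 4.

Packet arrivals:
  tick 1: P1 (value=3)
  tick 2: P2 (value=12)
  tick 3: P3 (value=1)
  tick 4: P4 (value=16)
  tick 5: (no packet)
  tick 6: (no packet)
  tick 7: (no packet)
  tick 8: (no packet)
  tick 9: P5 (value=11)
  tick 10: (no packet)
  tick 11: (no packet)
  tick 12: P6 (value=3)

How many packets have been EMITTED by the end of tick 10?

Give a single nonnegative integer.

Answer: 4

Derivation:
Tick 1: [PARSE:P1(v=3,ok=F), VALIDATE:-, TRANSFORM:-, EMIT:-] out:-; in:P1
Tick 2: [PARSE:P2(v=12,ok=F), VALIDATE:P1(v=3,ok=F), TRANSFORM:-, EMIT:-] out:-; in:P2
Tick 3: [PARSE:P3(v=1,ok=F), VALIDATE:P2(v=12,ok=T), TRANSFORM:P1(v=0,ok=F), EMIT:-] out:-; in:P3
Tick 4: [PARSE:P4(v=16,ok=F), VALIDATE:P3(v=1,ok=F), TRANSFORM:P2(v=48,ok=T), EMIT:P1(v=0,ok=F)] out:-; in:P4
Tick 5: [PARSE:-, VALIDATE:P4(v=16,ok=T), TRANSFORM:P3(v=0,ok=F), EMIT:P2(v=48,ok=T)] out:P1(v=0); in:-
Tick 6: [PARSE:-, VALIDATE:-, TRANSFORM:P4(v=64,ok=T), EMIT:P3(v=0,ok=F)] out:P2(v=48); in:-
Tick 7: [PARSE:-, VALIDATE:-, TRANSFORM:-, EMIT:P4(v=64,ok=T)] out:P3(v=0); in:-
Tick 8: [PARSE:-, VALIDATE:-, TRANSFORM:-, EMIT:-] out:P4(v=64); in:-
Tick 9: [PARSE:P5(v=11,ok=F), VALIDATE:-, TRANSFORM:-, EMIT:-] out:-; in:P5
Tick 10: [PARSE:-, VALIDATE:P5(v=11,ok=F), TRANSFORM:-, EMIT:-] out:-; in:-
Emitted by tick 10: ['P1', 'P2', 'P3', 'P4']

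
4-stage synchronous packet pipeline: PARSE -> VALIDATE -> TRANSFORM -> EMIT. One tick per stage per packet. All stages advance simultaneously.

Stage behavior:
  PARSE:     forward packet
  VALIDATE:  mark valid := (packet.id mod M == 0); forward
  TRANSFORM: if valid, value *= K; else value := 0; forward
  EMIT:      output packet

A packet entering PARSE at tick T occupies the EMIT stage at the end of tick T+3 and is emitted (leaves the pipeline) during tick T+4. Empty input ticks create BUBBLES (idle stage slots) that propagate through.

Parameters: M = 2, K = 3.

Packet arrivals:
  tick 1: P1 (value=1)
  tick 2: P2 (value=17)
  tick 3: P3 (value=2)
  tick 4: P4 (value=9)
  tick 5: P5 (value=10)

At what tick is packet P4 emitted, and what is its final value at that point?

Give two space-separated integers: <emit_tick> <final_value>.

Answer: 8 27

Derivation:
Tick 1: [PARSE:P1(v=1,ok=F), VALIDATE:-, TRANSFORM:-, EMIT:-] out:-; in:P1
Tick 2: [PARSE:P2(v=17,ok=F), VALIDATE:P1(v=1,ok=F), TRANSFORM:-, EMIT:-] out:-; in:P2
Tick 3: [PARSE:P3(v=2,ok=F), VALIDATE:P2(v=17,ok=T), TRANSFORM:P1(v=0,ok=F), EMIT:-] out:-; in:P3
Tick 4: [PARSE:P4(v=9,ok=F), VALIDATE:P3(v=2,ok=F), TRANSFORM:P2(v=51,ok=T), EMIT:P1(v=0,ok=F)] out:-; in:P4
Tick 5: [PARSE:P5(v=10,ok=F), VALIDATE:P4(v=9,ok=T), TRANSFORM:P3(v=0,ok=F), EMIT:P2(v=51,ok=T)] out:P1(v=0); in:P5
Tick 6: [PARSE:-, VALIDATE:P5(v=10,ok=F), TRANSFORM:P4(v=27,ok=T), EMIT:P3(v=0,ok=F)] out:P2(v=51); in:-
Tick 7: [PARSE:-, VALIDATE:-, TRANSFORM:P5(v=0,ok=F), EMIT:P4(v=27,ok=T)] out:P3(v=0); in:-
Tick 8: [PARSE:-, VALIDATE:-, TRANSFORM:-, EMIT:P5(v=0,ok=F)] out:P4(v=27); in:-
Tick 9: [PARSE:-, VALIDATE:-, TRANSFORM:-, EMIT:-] out:P5(v=0); in:-
P4: arrives tick 4, valid=True (id=4, id%2=0), emit tick 8, final value 27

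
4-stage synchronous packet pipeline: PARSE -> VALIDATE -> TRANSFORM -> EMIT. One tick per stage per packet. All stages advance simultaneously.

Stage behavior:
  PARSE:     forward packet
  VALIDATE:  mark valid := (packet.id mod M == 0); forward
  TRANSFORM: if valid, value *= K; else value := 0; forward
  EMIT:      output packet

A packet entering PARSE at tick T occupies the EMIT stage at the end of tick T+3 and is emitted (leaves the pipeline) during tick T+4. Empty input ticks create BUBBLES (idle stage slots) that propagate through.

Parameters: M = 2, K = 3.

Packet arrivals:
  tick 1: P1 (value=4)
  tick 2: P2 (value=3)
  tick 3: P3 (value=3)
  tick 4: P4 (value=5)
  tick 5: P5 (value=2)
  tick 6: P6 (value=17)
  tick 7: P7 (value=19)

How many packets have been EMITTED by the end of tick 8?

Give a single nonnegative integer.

Tick 1: [PARSE:P1(v=4,ok=F), VALIDATE:-, TRANSFORM:-, EMIT:-] out:-; in:P1
Tick 2: [PARSE:P2(v=3,ok=F), VALIDATE:P1(v=4,ok=F), TRANSFORM:-, EMIT:-] out:-; in:P2
Tick 3: [PARSE:P3(v=3,ok=F), VALIDATE:P2(v=3,ok=T), TRANSFORM:P1(v=0,ok=F), EMIT:-] out:-; in:P3
Tick 4: [PARSE:P4(v=5,ok=F), VALIDATE:P3(v=3,ok=F), TRANSFORM:P2(v=9,ok=T), EMIT:P1(v=0,ok=F)] out:-; in:P4
Tick 5: [PARSE:P5(v=2,ok=F), VALIDATE:P4(v=5,ok=T), TRANSFORM:P3(v=0,ok=F), EMIT:P2(v=9,ok=T)] out:P1(v=0); in:P5
Tick 6: [PARSE:P6(v=17,ok=F), VALIDATE:P5(v=2,ok=F), TRANSFORM:P4(v=15,ok=T), EMIT:P3(v=0,ok=F)] out:P2(v=9); in:P6
Tick 7: [PARSE:P7(v=19,ok=F), VALIDATE:P6(v=17,ok=T), TRANSFORM:P5(v=0,ok=F), EMIT:P4(v=15,ok=T)] out:P3(v=0); in:P7
Tick 8: [PARSE:-, VALIDATE:P7(v=19,ok=F), TRANSFORM:P6(v=51,ok=T), EMIT:P5(v=0,ok=F)] out:P4(v=15); in:-
Emitted by tick 8: ['P1', 'P2', 'P3', 'P4']

Answer: 4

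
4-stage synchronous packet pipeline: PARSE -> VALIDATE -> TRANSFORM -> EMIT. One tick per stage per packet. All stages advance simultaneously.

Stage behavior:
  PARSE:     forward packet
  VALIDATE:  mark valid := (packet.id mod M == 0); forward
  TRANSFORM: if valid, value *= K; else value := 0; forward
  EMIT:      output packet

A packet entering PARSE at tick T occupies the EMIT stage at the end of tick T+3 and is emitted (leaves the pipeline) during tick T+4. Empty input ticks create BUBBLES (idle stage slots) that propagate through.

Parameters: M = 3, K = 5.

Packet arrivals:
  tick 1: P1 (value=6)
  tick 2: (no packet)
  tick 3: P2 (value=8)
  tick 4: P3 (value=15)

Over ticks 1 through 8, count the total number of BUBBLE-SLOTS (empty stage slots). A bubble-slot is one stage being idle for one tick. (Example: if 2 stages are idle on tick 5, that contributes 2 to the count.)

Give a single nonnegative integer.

Tick 1: [PARSE:P1(v=6,ok=F), VALIDATE:-, TRANSFORM:-, EMIT:-] out:-; bubbles=3
Tick 2: [PARSE:-, VALIDATE:P1(v=6,ok=F), TRANSFORM:-, EMIT:-] out:-; bubbles=3
Tick 3: [PARSE:P2(v=8,ok=F), VALIDATE:-, TRANSFORM:P1(v=0,ok=F), EMIT:-] out:-; bubbles=2
Tick 4: [PARSE:P3(v=15,ok=F), VALIDATE:P2(v=8,ok=F), TRANSFORM:-, EMIT:P1(v=0,ok=F)] out:-; bubbles=1
Tick 5: [PARSE:-, VALIDATE:P3(v=15,ok=T), TRANSFORM:P2(v=0,ok=F), EMIT:-] out:P1(v=0); bubbles=2
Tick 6: [PARSE:-, VALIDATE:-, TRANSFORM:P3(v=75,ok=T), EMIT:P2(v=0,ok=F)] out:-; bubbles=2
Tick 7: [PARSE:-, VALIDATE:-, TRANSFORM:-, EMIT:P3(v=75,ok=T)] out:P2(v=0); bubbles=3
Tick 8: [PARSE:-, VALIDATE:-, TRANSFORM:-, EMIT:-] out:P3(v=75); bubbles=4
Total bubble-slots: 20

Answer: 20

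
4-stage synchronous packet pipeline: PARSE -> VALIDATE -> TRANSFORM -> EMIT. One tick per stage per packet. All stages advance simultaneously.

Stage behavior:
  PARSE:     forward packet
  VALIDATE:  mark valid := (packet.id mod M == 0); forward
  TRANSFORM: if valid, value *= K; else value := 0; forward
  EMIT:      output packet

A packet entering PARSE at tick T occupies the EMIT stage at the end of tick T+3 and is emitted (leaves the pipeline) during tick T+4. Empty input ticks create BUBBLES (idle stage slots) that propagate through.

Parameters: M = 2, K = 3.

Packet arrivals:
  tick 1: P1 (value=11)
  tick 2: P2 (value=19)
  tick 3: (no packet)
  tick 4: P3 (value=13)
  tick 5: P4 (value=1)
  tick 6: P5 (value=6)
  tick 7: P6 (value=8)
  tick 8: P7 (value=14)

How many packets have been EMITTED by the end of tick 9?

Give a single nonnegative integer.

Tick 1: [PARSE:P1(v=11,ok=F), VALIDATE:-, TRANSFORM:-, EMIT:-] out:-; in:P1
Tick 2: [PARSE:P2(v=19,ok=F), VALIDATE:P1(v=11,ok=F), TRANSFORM:-, EMIT:-] out:-; in:P2
Tick 3: [PARSE:-, VALIDATE:P2(v=19,ok=T), TRANSFORM:P1(v=0,ok=F), EMIT:-] out:-; in:-
Tick 4: [PARSE:P3(v=13,ok=F), VALIDATE:-, TRANSFORM:P2(v=57,ok=T), EMIT:P1(v=0,ok=F)] out:-; in:P3
Tick 5: [PARSE:P4(v=1,ok=F), VALIDATE:P3(v=13,ok=F), TRANSFORM:-, EMIT:P2(v=57,ok=T)] out:P1(v=0); in:P4
Tick 6: [PARSE:P5(v=6,ok=F), VALIDATE:P4(v=1,ok=T), TRANSFORM:P3(v=0,ok=F), EMIT:-] out:P2(v=57); in:P5
Tick 7: [PARSE:P6(v=8,ok=F), VALIDATE:P5(v=6,ok=F), TRANSFORM:P4(v=3,ok=T), EMIT:P3(v=0,ok=F)] out:-; in:P6
Tick 8: [PARSE:P7(v=14,ok=F), VALIDATE:P6(v=8,ok=T), TRANSFORM:P5(v=0,ok=F), EMIT:P4(v=3,ok=T)] out:P3(v=0); in:P7
Tick 9: [PARSE:-, VALIDATE:P7(v=14,ok=F), TRANSFORM:P6(v=24,ok=T), EMIT:P5(v=0,ok=F)] out:P4(v=3); in:-
Emitted by tick 9: ['P1', 'P2', 'P3', 'P4']

Answer: 4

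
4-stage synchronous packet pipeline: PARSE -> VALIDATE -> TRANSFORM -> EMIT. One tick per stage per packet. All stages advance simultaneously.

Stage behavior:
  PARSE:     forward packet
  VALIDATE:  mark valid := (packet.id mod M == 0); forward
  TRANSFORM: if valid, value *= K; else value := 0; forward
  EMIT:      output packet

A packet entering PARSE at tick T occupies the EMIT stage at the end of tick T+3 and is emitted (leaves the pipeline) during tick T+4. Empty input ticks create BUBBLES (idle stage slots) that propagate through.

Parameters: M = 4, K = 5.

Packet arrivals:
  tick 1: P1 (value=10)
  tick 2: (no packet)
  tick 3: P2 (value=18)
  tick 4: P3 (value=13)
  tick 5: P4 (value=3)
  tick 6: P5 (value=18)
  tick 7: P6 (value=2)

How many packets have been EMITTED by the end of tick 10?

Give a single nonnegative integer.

Tick 1: [PARSE:P1(v=10,ok=F), VALIDATE:-, TRANSFORM:-, EMIT:-] out:-; in:P1
Tick 2: [PARSE:-, VALIDATE:P1(v=10,ok=F), TRANSFORM:-, EMIT:-] out:-; in:-
Tick 3: [PARSE:P2(v=18,ok=F), VALIDATE:-, TRANSFORM:P1(v=0,ok=F), EMIT:-] out:-; in:P2
Tick 4: [PARSE:P3(v=13,ok=F), VALIDATE:P2(v=18,ok=F), TRANSFORM:-, EMIT:P1(v=0,ok=F)] out:-; in:P3
Tick 5: [PARSE:P4(v=3,ok=F), VALIDATE:P3(v=13,ok=F), TRANSFORM:P2(v=0,ok=F), EMIT:-] out:P1(v=0); in:P4
Tick 6: [PARSE:P5(v=18,ok=F), VALIDATE:P4(v=3,ok=T), TRANSFORM:P3(v=0,ok=F), EMIT:P2(v=0,ok=F)] out:-; in:P5
Tick 7: [PARSE:P6(v=2,ok=F), VALIDATE:P5(v=18,ok=F), TRANSFORM:P4(v=15,ok=T), EMIT:P3(v=0,ok=F)] out:P2(v=0); in:P6
Tick 8: [PARSE:-, VALIDATE:P6(v=2,ok=F), TRANSFORM:P5(v=0,ok=F), EMIT:P4(v=15,ok=T)] out:P3(v=0); in:-
Tick 9: [PARSE:-, VALIDATE:-, TRANSFORM:P6(v=0,ok=F), EMIT:P5(v=0,ok=F)] out:P4(v=15); in:-
Tick 10: [PARSE:-, VALIDATE:-, TRANSFORM:-, EMIT:P6(v=0,ok=F)] out:P5(v=0); in:-
Emitted by tick 10: ['P1', 'P2', 'P3', 'P4', 'P5']

Answer: 5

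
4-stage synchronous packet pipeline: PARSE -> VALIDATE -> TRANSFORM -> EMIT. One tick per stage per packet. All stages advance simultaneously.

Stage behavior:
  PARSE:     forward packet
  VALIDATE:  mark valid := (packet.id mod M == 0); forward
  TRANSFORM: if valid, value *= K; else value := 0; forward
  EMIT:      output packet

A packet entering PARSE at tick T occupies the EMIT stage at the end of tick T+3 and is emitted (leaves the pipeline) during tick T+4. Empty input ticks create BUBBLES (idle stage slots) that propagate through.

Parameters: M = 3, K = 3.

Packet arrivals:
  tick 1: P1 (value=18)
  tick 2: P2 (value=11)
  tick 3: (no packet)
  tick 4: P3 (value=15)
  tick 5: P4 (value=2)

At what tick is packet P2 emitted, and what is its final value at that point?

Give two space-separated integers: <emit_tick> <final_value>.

Answer: 6 0

Derivation:
Tick 1: [PARSE:P1(v=18,ok=F), VALIDATE:-, TRANSFORM:-, EMIT:-] out:-; in:P1
Tick 2: [PARSE:P2(v=11,ok=F), VALIDATE:P1(v=18,ok=F), TRANSFORM:-, EMIT:-] out:-; in:P2
Tick 3: [PARSE:-, VALIDATE:P2(v=11,ok=F), TRANSFORM:P1(v=0,ok=F), EMIT:-] out:-; in:-
Tick 4: [PARSE:P3(v=15,ok=F), VALIDATE:-, TRANSFORM:P2(v=0,ok=F), EMIT:P1(v=0,ok=F)] out:-; in:P3
Tick 5: [PARSE:P4(v=2,ok=F), VALIDATE:P3(v=15,ok=T), TRANSFORM:-, EMIT:P2(v=0,ok=F)] out:P1(v=0); in:P4
Tick 6: [PARSE:-, VALIDATE:P4(v=2,ok=F), TRANSFORM:P3(v=45,ok=T), EMIT:-] out:P2(v=0); in:-
Tick 7: [PARSE:-, VALIDATE:-, TRANSFORM:P4(v=0,ok=F), EMIT:P3(v=45,ok=T)] out:-; in:-
Tick 8: [PARSE:-, VALIDATE:-, TRANSFORM:-, EMIT:P4(v=0,ok=F)] out:P3(v=45); in:-
Tick 9: [PARSE:-, VALIDATE:-, TRANSFORM:-, EMIT:-] out:P4(v=0); in:-
P2: arrives tick 2, valid=False (id=2, id%3=2), emit tick 6, final value 0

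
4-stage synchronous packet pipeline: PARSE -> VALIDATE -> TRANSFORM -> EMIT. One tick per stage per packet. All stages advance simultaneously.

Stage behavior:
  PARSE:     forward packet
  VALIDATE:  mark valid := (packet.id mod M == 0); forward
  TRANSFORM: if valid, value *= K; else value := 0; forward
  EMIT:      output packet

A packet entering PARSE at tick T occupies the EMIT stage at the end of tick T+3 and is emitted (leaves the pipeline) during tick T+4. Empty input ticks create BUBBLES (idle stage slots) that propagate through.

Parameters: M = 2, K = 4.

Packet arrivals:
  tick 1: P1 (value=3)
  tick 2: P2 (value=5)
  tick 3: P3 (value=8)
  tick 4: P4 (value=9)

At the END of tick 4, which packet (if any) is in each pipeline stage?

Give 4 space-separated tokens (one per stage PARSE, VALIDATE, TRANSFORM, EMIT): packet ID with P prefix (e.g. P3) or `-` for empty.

Answer: P4 P3 P2 P1

Derivation:
Tick 1: [PARSE:P1(v=3,ok=F), VALIDATE:-, TRANSFORM:-, EMIT:-] out:-; in:P1
Tick 2: [PARSE:P2(v=5,ok=F), VALIDATE:P1(v=3,ok=F), TRANSFORM:-, EMIT:-] out:-; in:P2
Tick 3: [PARSE:P3(v=8,ok=F), VALIDATE:P2(v=5,ok=T), TRANSFORM:P1(v=0,ok=F), EMIT:-] out:-; in:P3
Tick 4: [PARSE:P4(v=9,ok=F), VALIDATE:P3(v=8,ok=F), TRANSFORM:P2(v=20,ok=T), EMIT:P1(v=0,ok=F)] out:-; in:P4
At end of tick 4: ['P4', 'P3', 'P2', 'P1']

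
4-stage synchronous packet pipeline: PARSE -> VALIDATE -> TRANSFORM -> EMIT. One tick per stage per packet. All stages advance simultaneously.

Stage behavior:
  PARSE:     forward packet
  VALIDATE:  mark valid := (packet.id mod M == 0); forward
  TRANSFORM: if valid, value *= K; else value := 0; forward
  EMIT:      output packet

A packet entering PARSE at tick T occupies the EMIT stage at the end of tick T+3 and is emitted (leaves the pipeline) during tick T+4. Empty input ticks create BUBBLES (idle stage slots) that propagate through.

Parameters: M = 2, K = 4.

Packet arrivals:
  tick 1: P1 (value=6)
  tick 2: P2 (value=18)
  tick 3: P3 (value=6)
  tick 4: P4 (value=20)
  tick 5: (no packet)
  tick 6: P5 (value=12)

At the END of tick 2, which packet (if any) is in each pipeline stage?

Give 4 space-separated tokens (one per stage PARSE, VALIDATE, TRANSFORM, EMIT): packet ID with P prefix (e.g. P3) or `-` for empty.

Tick 1: [PARSE:P1(v=6,ok=F), VALIDATE:-, TRANSFORM:-, EMIT:-] out:-; in:P1
Tick 2: [PARSE:P2(v=18,ok=F), VALIDATE:P1(v=6,ok=F), TRANSFORM:-, EMIT:-] out:-; in:P2
At end of tick 2: ['P2', 'P1', '-', '-']

Answer: P2 P1 - -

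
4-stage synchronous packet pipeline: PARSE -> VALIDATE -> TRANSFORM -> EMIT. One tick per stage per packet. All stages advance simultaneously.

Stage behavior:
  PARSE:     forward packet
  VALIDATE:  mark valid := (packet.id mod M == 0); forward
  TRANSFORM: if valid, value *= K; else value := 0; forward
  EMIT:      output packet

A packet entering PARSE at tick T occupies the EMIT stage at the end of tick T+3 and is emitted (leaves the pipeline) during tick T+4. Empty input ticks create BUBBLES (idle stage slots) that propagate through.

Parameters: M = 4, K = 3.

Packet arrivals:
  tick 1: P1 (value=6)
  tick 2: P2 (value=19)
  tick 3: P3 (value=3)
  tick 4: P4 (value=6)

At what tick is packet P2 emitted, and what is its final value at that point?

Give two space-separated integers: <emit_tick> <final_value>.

Answer: 6 0

Derivation:
Tick 1: [PARSE:P1(v=6,ok=F), VALIDATE:-, TRANSFORM:-, EMIT:-] out:-; in:P1
Tick 2: [PARSE:P2(v=19,ok=F), VALIDATE:P1(v=6,ok=F), TRANSFORM:-, EMIT:-] out:-; in:P2
Tick 3: [PARSE:P3(v=3,ok=F), VALIDATE:P2(v=19,ok=F), TRANSFORM:P1(v=0,ok=F), EMIT:-] out:-; in:P3
Tick 4: [PARSE:P4(v=6,ok=F), VALIDATE:P3(v=3,ok=F), TRANSFORM:P2(v=0,ok=F), EMIT:P1(v=0,ok=F)] out:-; in:P4
Tick 5: [PARSE:-, VALIDATE:P4(v=6,ok=T), TRANSFORM:P3(v=0,ok=F), EMIT:P2(v=0,ok=F)] out:P1(v=0); in:-
Tick 6: [PARSE:-, VALIDATE:-, TRANSFORM:P4(v=18,ok=T), EMIT:P3(v=0,ok=F)] out:P2(v=0); in:-
Tick 7: [PARSE:-, VALIDATE:-, TRANSFORM:-, EMIT:P4(v=18,ok=T)] out:P3(v=0); in:-
Tick 8: [PARSE:-, VALIDATE:-, TRANSFORM:-, EMIT:-] out:P4(v=18); in:-
P2: arrives tick 2, valid=False (id=2, id%4=2), emit tick 6, final value 0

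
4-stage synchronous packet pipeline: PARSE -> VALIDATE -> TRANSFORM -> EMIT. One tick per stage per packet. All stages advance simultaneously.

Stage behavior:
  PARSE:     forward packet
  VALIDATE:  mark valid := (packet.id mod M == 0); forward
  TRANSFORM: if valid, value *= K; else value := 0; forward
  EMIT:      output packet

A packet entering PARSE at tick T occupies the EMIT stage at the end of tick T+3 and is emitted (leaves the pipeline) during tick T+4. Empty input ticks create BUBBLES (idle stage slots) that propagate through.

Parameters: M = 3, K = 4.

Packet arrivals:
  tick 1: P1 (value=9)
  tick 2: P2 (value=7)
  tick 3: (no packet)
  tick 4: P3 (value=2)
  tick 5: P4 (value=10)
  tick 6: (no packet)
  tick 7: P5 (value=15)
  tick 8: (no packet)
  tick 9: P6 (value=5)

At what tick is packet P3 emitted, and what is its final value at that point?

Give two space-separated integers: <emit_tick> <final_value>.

Tick 1: [PARSE:P1(v=9,ok=F), VALIDATE:-, TRANSFORM:-, EMIT:-] out:-; in:P1
Tick 2: [PARSE:P2(v=7,ok=F), VALIDATE:P1(v=9,ok=F), TRANSFORM:-, EMIT:-] out:-; in:P2
Tick 3: [PARSE:-, VALIDATE:P2(v=7,ok=F), TRANSFORM:P1(v=0,ok=F), EMIT:-] out:-; in:-
Tick 4: [PARSE:P3(v=2,ok=F), VALIDATE:-, TRANSFORM:P2(v=0,ok=F), EMIT:P1(v=0,ok=F)] out:-; in:P3
Tick 5: [PARSE:P4(v=10,ok=F), VALIDATE:P3(v=2,ok=T), TRANSFORM:-, EMIT:P2(v=0,ok=F)] out:P1(v=0); in:P4
Tick 6: [PARSE:-, VALIDATE:P4(v=10,ok=F), TRANSFORM:P3(v=8,ok=T), EMIT:-] out:P2(v=0); in:-
Tick 7: [PARSE:P5(v=15,ok=F), VALIDATE:-, TRANSFORM:P4(v=0,ok=F), EMIT:P3(v=8,ok=T)] out:-; in:P5
Tick 8: [PARSE:-, VALIDATE:P5(v=15,ok=F), TRANSFORM:-, EMIT:P4(v=0,ok=F)] out:P3(v=8); in:-
Tick 9: [PARSE:P6(v=5,ok=F), VALIDATE:-, TRANSFORM:P5(v=0,ok=F), EMIT:-] out:P4(v=0); in:P6
Tick 10: [PARSE:-, VALIDATE:P6(v=5,ok=T), TRANSFORM:-, EMIT:P5(v=0,ok=F)] out:-; in:-
Tick 11: [PARSE:-, VALIDATE:-, TRANSFORM:P6(v=20,ok=T), EMIT:-] out:P5(v=0); in:-
Tick 12: [PARSE:-, VALIDATE:-, TRANSFORM:-, EMIT:P6(v=20,ok=T)] out:-; in:-
Tick 13: [PARSE:-, VALIDATE:-, TRANSFORM:-, EMIT:-] out:P6(v=20); in:-
P3: arrives tick 4, valid=True (id=3, id%3=0), emit tick 8, final value 8

Answer: 8 8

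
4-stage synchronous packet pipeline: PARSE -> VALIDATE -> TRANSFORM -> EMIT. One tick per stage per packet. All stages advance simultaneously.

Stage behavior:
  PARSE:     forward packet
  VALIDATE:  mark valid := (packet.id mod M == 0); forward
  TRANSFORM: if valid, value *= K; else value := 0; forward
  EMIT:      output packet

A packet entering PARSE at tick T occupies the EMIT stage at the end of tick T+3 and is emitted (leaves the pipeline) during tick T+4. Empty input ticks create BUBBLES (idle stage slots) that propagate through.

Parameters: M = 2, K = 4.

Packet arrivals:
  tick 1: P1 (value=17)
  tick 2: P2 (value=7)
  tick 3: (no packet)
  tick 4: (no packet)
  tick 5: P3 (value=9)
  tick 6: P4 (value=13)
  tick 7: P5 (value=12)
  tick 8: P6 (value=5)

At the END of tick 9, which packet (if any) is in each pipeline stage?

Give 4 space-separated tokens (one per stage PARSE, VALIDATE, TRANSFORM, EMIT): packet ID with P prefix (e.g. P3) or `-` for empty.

Tick 1: [PARSE:P1(v=17,ok=F), VALIDATE:-, TRANSFORM:-, EMIT:-] out:-; in:P1
Tick 2: [PARSE:P2(v=7,ok=F), VALIDATE:P1(v=17,ok=F), TRANSFORM:-, EMIT:-] out:-; in:P2
Tick 3: [PARSE:-, VALIDATE:P2(v=7,ok=T), TRANSFORM:P1(v=0,ok=F), EMIT:-] out:-; in:-
Tick 4: [PARSE:-, VALIDATE:-, TRANSFORM:P2(v=28,ok=T), EMIT:P1(v=0,ok=F)] out:-; in:-
Tick 5: [PARSE:P3(v=9,ok=F), VALIDATE:-, TRANSFORM:-, EMIT:P2(v=28,ok=T)] out:P1(v=0); in:P3
Tick 6: [PARSE:P4(v=13,ok=F), VALIDATE:P3(v=9,ok=F), TRANSFORM:-, EMIT:-] out:P2(v=28); in:P4
Tick 7: [PARSE:P5(v=12,ok=F), VALIDATE:P4(v=13,ok=T), TRANSFORM:P3(v=0,ok=F), EMIT:-] out:-; in:P5
Tick 8: [PARSE:P6(v=5,ok=F), VALIDATE:P5(v=12,ok=F), TRANSFORM:P4(v=52,ok=T), EMIT:P3(v=0,ok=F)] out:-; in:P6
Tick 9: [PARSE:-, VALIDATE:P6(v=5,ok=T), TRANSFORM:P5(v=0,ok=F), EMIT:P4(v=52,ok=T)] out:P3(v=0); in:-
At end of tick 9: ['-', 'P6', 'P5', 'P4']

Answer: - P6 P5 P4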